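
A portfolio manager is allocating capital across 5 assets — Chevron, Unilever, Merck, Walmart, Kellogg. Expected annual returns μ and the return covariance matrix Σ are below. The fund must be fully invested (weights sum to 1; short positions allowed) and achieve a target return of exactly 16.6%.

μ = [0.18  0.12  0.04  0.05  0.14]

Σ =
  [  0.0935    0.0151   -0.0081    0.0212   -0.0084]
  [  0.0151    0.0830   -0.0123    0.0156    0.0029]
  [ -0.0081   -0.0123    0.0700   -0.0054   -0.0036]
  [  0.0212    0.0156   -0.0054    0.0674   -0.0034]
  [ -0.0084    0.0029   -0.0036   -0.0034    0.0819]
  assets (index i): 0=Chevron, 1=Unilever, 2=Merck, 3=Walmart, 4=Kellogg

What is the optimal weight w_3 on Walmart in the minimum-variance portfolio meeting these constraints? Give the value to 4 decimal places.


u=Σ⁻¹μ = [1.9981  1.1744  1.1100  0.0274  1.9227]
v=Σ⁻¹𝟙 = [9.2446  10.4588  18.8232  11.7277  14.1021]
a=μᵀu=0.815544  b=𝟙ᵀu=6.232693  c=𝟙ᵀv=64.356422  D=ac−b²=13.639036
λ₁=(c·0.166−b)/D = (64.356422·0.166−6.232693)/13.639036 = 0.326304
λ₂=(a−b·0.166)/D = (0.815544−6.232693·0.166)/13.639036 = -0.016063
w* = 0.326304·u + -0.016063·v:
  w_0 = 0.326304·1.9981 + -0.016063·9.2446 = 0.5035  (Chevron)
  w_1 = 0.326304·1.1744 + -0.016063·10.4588 = 0.2152  (Unilever)
  w_2 = 0.326304·1.1100 + -0.016063·18.8232 = 0.0598  (Merck)
  w_3 = 0.326304·0.0274 + -0.016063·11.7277 = -0.1794  (Walmart)
  w_4 = 0.326304·1.9227 + -0.016063·14.1021 = 0.4009  (Kellogg)
Σw_i=1.0000  μᵀw=0.1660
σ²=wᵀΣw=λ₁·μ_p+λ₂ = 0.326304·0.166 + -0.016063 = 0.038104 ≈ 0.0381

-0.1794


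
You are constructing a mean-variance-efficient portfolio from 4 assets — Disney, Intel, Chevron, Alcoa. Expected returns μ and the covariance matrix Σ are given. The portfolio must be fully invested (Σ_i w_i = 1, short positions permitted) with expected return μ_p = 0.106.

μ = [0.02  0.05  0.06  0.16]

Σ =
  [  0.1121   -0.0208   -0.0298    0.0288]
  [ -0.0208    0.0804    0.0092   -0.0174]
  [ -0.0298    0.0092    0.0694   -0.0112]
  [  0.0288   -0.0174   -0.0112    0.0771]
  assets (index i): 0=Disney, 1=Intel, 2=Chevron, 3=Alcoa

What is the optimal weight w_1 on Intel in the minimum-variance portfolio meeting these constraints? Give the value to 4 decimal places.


x=Σ⁻¹μ = [0.0423  1.0342  1.1424  2.4588]
y=Σ⁻¹𝟙 = [13.7174  16.8103  20.4284  14.6075]
a=μᵀx=0.514509  b=𝟙ᵀx=4.677762  c=𝟙ᵀy=65.563610  D=ac−b²=11.851623
λ₁=(c·0.106−b)/D = (65.563610·0.106−4.677762)/11.851623 = 0.191702
λ₂=(a−b·0.106)/D = (0.514509−4.677762·0.106)/11.851623 = 0.001575
w* = 0.191702·x + 0.001575·y:
  w_0 = 0.191702·0.0423 + 0.001575·13.7174 = 0.0297  (Disney)
  w_1 = 0.191702·1.0342 + 0.001575·16.8103 = 0.2247  (Intel)
  w_2 = 0.191702·1.1424 + 0.001575·20.4284 = 0.2512  (Chevron)
  w_3 = 0.191702·2.4588 + 0.001575·14.6075 = 0.4944  (Alcoa)
Σw_i=1.0000  μᵀw=0.1060
σ²=wᵀΣw=λ₁·μ_p+λ₂ = 0.191702·0.106 + 0.001575 = 0.021895 ≈ 0.0219

0.2247


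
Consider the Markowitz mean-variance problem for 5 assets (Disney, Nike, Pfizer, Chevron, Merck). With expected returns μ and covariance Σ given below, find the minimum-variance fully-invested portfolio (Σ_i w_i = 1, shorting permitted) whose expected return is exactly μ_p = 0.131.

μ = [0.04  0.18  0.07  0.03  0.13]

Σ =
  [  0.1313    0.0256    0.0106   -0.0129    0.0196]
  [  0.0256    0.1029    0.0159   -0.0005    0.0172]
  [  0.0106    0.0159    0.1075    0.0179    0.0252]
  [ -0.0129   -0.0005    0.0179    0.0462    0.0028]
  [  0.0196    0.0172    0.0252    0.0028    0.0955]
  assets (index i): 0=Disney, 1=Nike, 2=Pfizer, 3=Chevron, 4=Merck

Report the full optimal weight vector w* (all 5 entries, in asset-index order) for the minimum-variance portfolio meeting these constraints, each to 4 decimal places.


-0.0120  0.4582  0.0315  0.2109  0.3113

x=Σ⁻¹μ = [-0.1184  1.5902  0.0903  0.5343  1.0597]
y=Σ⁻¹𝟙 = [7.3902  6.5408  2.3394  22.4790  6.5000]
a=μᵀx=0.441612  b=𝟙ᵀx=3.156095  c=𝟙ᵀy=45.249493  D=ac−b²=10.021805
λ₁=(c·0.131−b)/D = (45.249493·0.131−3.156095)/10.021805 = 0.276556
λ₂=(a−b·0.131)/D = (0.441612−3.156095·0.131)/10.021805 = 0.002810
w* = 0.276556·x + 0.002810·y:
  w_0 = 0.276556·-0.1184 + 0.002810·7.3902 = -0.0120  (Disney)
  w_1 = 0.276556·1.5902 + 0.002810·6.5408 = 0.4582  (Nike)
  w_2 = 0.276556·0.0903 + 0.002810·2.3394 = 0.0315  (Pfizer)
  w_3 = 0.276556·0.5343 + 0.002810·22.4790 = 0.2109  (Chevron)
  w_4 = 0.276556·1.0597 + 0.002810·6.5000 = 0.3113  (Merck)
Σw_i=1.0000  μᵀw=0.1310
σ²=wᵀΣw=λ₁·μ_p+λ₂ = 0.276556·0.131 + 0.002810 = 0.039039 ≈ 0.0390


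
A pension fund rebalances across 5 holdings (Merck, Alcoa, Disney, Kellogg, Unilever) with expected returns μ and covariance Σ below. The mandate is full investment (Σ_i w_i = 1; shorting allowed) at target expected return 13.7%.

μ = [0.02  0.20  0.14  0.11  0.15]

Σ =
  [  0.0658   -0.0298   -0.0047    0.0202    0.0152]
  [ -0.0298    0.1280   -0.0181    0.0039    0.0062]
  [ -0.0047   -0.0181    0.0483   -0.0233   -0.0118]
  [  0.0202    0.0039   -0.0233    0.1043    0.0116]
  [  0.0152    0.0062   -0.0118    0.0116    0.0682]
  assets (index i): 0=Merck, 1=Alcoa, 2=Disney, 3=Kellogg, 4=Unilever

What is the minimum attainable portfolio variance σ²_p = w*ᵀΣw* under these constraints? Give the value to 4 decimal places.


g=Σ⁻¹μ = [0.5997  2.2725  5.2579  1.7533  2.4707]
h=Σ⁻¹𝟙 = [18.4279  16.4341  37.9275  12.3734  13.5193]
a=μᵀg=1.766078  b=𝟙ᵀg=12.354197  c=𝟙ᵀh=98.682242  D=ac−b²=21.654396
λ₁=(c·0.137−b)/D = (98.682242·0.137−12.354197)/21.654396 = 0.053812
λ₂=(a−b·0.137)/D = (1.766078−12.354197·0.137)/21.654396 = 0.003397
w* = 0.053812·g + 0.003397·h:
  w_0 = 0.053812·0.5997 + 0.003397·18.4279 = 0.0949  (Merck)
  w_1 = 0.053812·2.2725 + 0.003397·16.4341 = 0.1781  (Alcoa)
  w_2 = 0.053812·5.2579 + 0.003397·37.9275 = 0.4118  (Disney)
  w_3 = 0.053812·1.7533 + 0.003397·12.3734 = 0.1364  (Kellogg)
  w_4 = 0.053812·2.4707 + 0.003397·13.5193 = 0.1789  (Unilever)
Σw_i=1.0000  μᵀw=0.1370
σ²=wᵀΣw=λ₁·μ_p+λ₂ = 0.053812·0.137 + 0.003397 = 0.010769 ≈ 0.0108

0.0108


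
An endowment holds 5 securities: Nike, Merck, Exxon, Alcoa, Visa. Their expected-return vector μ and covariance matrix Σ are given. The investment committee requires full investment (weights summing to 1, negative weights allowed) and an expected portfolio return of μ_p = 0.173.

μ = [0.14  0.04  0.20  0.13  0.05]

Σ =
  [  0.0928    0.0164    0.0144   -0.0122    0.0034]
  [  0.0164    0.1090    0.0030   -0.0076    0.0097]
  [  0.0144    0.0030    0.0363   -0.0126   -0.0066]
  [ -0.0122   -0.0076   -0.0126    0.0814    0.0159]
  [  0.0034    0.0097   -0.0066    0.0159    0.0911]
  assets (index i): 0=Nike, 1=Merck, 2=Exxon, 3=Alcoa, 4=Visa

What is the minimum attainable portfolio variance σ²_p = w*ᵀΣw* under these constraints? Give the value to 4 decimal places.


0.0175

g=Σ⁻¹μ = [0.8413  0.2090  6.1494  2.5994  0.4870]
h=Σ⁻¹𝟙 = [6.3567  7.7061  32.0091  17.1046  9.2529]
a=μᵀg=1.718312  b=𝟙ᵀg=10.286251  c=𝟙ᵀh=72.429397  D=ac−b²=18.649320
λ₁=(c·0.173−b)/D = (72.429397·0.173−10.286251)/18.649320 = 0.120328
λ₂=(a−b·0.173)/D = (1.718312−10.286251·0.173)/18.649320 = -0.003282
w* = 0.120328·g + -0.003282·h:
  w_0 = 0.120328·0.8413 + -0.003282·6.3567 = 0.0804  (Nike)
  w_1 = 0.120328·0.2090 + -0.003282·7.7061 = -0.0001  (Merck)
  w_2 = 0.120328·6.1494 + -0.003282·32.0091 = 0.6349  (Exxon)
  w_3 = 0.120328·2.5994 + -0.003282·17.1046 = 0.2566  (Alcoa)
  w_4 = 0.120328·0.4870 + -0.003282·9.2529 = 0.0282  (Visa)
Σw_i=1.0000  μᵀw=0.1730
σ²=wᵀΣw=λ₁·μ_p+λ₂ = 0.120328·0.173 + -0.003282 = 0.017535 ≈ 0.0175


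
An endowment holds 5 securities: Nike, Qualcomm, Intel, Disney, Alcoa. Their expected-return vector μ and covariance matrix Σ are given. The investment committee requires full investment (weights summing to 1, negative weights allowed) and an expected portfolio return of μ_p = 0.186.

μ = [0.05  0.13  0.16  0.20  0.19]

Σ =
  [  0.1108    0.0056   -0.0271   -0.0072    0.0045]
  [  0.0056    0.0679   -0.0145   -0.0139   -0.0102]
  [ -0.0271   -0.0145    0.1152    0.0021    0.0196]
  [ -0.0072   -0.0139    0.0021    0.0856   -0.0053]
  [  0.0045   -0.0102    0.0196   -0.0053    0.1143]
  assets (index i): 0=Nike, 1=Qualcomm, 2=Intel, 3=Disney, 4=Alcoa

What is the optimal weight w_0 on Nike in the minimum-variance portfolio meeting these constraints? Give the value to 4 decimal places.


p=Σ⁻¹μ = [0.8118  3.0654  1.6111  2.9723  1.7654]
q=Σ⁻¹𝟙 = [11.6666  21.0545  12.2768  16.3274  8.8203]
a=μᵀp=1.626758  b=𝟙ᵀp=10.226044  c=𝟙ᵀq=70.145637  D=ac−b²=9.537970
λ₁=(c·0.186−b)/D = (70.145637·0.186−10.226044)/9.537970 = 0.295770
λ₂=(a−b·0.186)/D = (1.626758−10.226044·0.186)/9.537970 = -0.028862
w* = 0.295770·p + -0.028862·q:
  w_0 = 0.295770·0.8118 + -0.028862·11.6666 = -0.0966  (Nike)
  w_1 = 0.295770·3.0654 + -0.028862·21.0545 = 0.2990  (Qualcomm)
  w_2 = 0.295770·1.6111 + -0.028862·12.2768 = 0.1222  (Intel)
  w_3 = 0.295770·2.9723 + -0.028862·16.3274 = 0.4079  (Disney)
  w_4 = 0.295770·1.7654 + -0.028862·8.8203 = 0.2676  (Alcoa)
Σw_i=1.0000  μᵀw=0.1860
σ²=wᵀΣw=λ₁·μ_p+λ₂ = 0.295770·0.186 + -0.028862 = 0.026151 ≈ 0.0262

-0.0966


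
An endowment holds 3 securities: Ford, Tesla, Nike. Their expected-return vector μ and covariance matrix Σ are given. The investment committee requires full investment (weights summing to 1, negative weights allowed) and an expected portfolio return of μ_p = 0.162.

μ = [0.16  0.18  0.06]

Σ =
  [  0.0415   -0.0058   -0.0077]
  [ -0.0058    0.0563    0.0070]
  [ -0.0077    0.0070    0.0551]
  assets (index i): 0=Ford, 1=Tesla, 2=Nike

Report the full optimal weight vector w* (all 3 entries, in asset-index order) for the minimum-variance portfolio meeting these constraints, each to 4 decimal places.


0.5110  0.4242  0.0648

g=Σ⁻¹μ = [4.5841  3.5098  1.2836]
h=Σ⁻¹𝟙 = [30.3894  18.3988  20.0582]
a=μᵀg=1.442244  b=𝟙ᵀg=9.377580  c=𝟙ᵀh=68.846408  D=ac−b²=11.354319
λ₁=(c·0.162−b)/D = (68.846408·0.162−9.377580)/11.354319 = 0.156376
λ₂=(a−b·0.162)/D = (1.442244−9.377580·0.162)/11.354319 = -0.006775
w* = 0.156376·g + -0.006775·h:
  w_0 = 0.156376·4.5841 + -0.006775·30.3894 = 0.5110  (Ford)
  w_1 = 0.156376·3.5098 + -0.006775·18.3988 = 0.4242  (Tesla)
  w_2 = 0.156376·1.2836 + -0.006775·20.0582 = 0.0648  (Nike)
Σw_i=1.0000  μᵀw=0.1620
σ²=wᵀΣw=λ₁·μ_p+λ₂ = 0.156376·0.162 + -0.006775 = 0.018558 ≈ 0.0186


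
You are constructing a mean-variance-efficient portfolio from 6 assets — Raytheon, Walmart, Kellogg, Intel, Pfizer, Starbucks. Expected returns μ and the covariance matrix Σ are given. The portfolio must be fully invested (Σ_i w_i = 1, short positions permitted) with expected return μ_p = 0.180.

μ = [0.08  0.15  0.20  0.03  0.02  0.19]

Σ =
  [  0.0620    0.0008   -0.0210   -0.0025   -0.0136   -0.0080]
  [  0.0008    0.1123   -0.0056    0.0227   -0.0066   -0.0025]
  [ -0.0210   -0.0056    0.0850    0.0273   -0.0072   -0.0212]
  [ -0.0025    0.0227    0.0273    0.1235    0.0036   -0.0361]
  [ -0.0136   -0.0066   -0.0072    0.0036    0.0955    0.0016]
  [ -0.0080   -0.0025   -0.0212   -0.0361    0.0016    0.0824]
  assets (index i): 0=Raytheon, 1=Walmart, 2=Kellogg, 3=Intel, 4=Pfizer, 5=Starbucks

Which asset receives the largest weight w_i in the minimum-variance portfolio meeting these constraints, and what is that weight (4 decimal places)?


Kellogg (0.4049)

x=Σ⁻¹μ = [3.4711  1.6451  4.3219  0.1493  1.0731  3.8493]
y=Σ⁻¹𝟙 = [31.9110  9.8350  25.4026  8.2381  16.8752  25.3496]
a=μᵀx=2.146119  b=𝟙ᵀx=14.509711  c=𝟙ᵀy=117.611415  D=ac−b²=41.876350
λ₁=(c·0.180−b)/D = (117.611415·0.180−14.509711)/41.876350 = 0.159048
λ₂=(a−b·0.180)/D = (2.146119−14.509711·0.180)/41.876350 = -0.011119
w* = 0.159048·x + -0.011119·y:
  w_0 = 0.159048·3.4711 + -0.011119·31.9110 = 0.1972  (Raytheon)
  w_1 = 0.159048·1.6451 + -0.011119·9.8350 = 0.1523  (Walmart)
  w_2 = 0.159048·4.3219 + -0.011119·25.4026 = 0.4049  (Kellogg)
  w_3 = 0.159048·0.1493 + -0.011119·8.2381 = -0.0678  (Intel)
  w_4 = 0.159048·1.0731 + -0.011119·16.8752 = -0.0170  (Pfizer)
  w_5 = 0.159048·3.8493 + -0.011119·25.3496 = 0.3303  (Starbucks)
Σw_i=1.0000  μᵀw=0.1800
σ²=wᵀΣw=λ₁·μ_p+λ₂ = 0.159048·0.180 + -0.011119 = 0.017509 ≈ 0.0175


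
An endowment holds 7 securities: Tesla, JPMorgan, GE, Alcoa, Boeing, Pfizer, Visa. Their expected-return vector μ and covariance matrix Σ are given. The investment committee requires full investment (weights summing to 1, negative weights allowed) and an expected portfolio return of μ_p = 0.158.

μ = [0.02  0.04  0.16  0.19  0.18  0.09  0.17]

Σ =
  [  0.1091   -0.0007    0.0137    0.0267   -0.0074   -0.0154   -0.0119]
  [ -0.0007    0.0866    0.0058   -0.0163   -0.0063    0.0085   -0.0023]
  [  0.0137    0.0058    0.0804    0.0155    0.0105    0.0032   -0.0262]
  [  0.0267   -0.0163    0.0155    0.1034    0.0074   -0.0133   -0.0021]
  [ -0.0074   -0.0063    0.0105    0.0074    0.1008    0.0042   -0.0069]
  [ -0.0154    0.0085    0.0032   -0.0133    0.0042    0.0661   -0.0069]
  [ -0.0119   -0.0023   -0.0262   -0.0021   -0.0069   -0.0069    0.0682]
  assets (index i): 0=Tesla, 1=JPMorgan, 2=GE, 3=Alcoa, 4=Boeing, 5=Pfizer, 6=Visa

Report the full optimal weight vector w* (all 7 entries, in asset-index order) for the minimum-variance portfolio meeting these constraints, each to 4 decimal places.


-0.0065  0.0330  0.2221  0.1477  0.1386  0.1350  0.3302

u=Σ⁻¹μ = [0.2565  0.6519  2.5731  1.6902  1.6463  1.8613  3.9548]
v=Σ⁻¹𝟙 = [11.5855  11.8598  14.2235  8.6963  10.3518  19.4021  25.8265]
a=μᵀu=1.900228  b=𝟙ᵀu=12.634185  c=𝟙ᵀv=101.945593  D=ac−b²=34.097239
λ₁=(c·0.158−b)/D = (101.945593·0.158−12.634185)/34.097239 = 0.101862
λ₂=(a−b·0.158)/D = (1.900228−12.634185·0.158)/34.097239 = -0.002815
w* = 0.101862·u + -0.002815·v:
  w_0 = 0.101862·0.2565 + -0.002815·11.5855 = -0.0065  (Tesla)
  w_1 = 0.101862·0.6519 + -0.002815·11.8598 = 0.0330  (JPMorgan)
  w_2 = 0.101862·2.5731 + -0.002815·14.2235 = 0.2221  (GE)
  w_3 = 0.101862·1.6902 + -0.002815·8.6963 = 0.1477  (Alcoa)
  w_4 = 0.101862·1.6463 + -0.002815·10.3518 = 0.1386  (Boeing)
  w_5 = 0.101862·1.8613 + -0.002815·19.4021 = 0.1350  (Pfizer)
  w_6 = 0.101862·3.9548 + -0.002815·25.8265 = 0.3302  (Visa)
Σw_i=1.0000  μᵀw=0.1580
σ²=wᵀΣw=λ₁·μ_p+λ₂ = 0.101862·0.158 + -0.002815 = 0.013280 ≈ 0.0133


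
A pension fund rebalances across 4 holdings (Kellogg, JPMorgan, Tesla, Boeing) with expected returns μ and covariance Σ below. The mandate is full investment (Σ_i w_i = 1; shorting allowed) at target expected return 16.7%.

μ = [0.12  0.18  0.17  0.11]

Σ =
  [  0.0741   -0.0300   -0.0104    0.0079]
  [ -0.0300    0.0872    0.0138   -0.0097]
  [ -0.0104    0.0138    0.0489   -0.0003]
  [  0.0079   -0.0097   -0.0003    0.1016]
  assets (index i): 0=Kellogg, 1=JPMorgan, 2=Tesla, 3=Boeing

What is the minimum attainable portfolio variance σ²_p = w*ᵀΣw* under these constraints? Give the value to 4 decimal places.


0.0254

p=Σ⁻¹μ = [3.0716  2.7112  3.3715  1.1126]
q=Σ⁻¹𝟙 = [22.1843  16.9545  20.4434  9.7966]
a=μᵀp=1.552151  b=𝟙ᵀp=10.266938  c=𝟙ᵀq=69.378843  D=ac−b²=2.276405
λ₁=(c·0.167−b)/D = (69.378843·0.167−10.266938)/2.276405 = 0.579567
λ₂=(a−b·0.167)/D = (1.552151−10.266938·0.167)/2.276405 = -0.071353
w* = 0.579567·p + -0.071353·q:
  w_0 = 0.579567·3.0716 + -0.071353·22.1843 = 0.1973  (Kellogg)
  w_1 = 0.579567·2.7112 + -0.071353·16.9545 = 0.3616  (JPMorgan)
  w_2 = 0.579567·3.3715 + -0.071353·20.4434 = 0.4953  (Tesla)
  w_3 = 0.579567·1.1126 + -0.071353·9.7966 = -0.0542  (Boeing)
Σw_i=1.0000  μᵀw=0.1670
σ²=wᵀΣw=λ₁·μ_p+λ₂ = 0.579567·0.167 + -0.071353 = 0.025435 ≈ 0.0254


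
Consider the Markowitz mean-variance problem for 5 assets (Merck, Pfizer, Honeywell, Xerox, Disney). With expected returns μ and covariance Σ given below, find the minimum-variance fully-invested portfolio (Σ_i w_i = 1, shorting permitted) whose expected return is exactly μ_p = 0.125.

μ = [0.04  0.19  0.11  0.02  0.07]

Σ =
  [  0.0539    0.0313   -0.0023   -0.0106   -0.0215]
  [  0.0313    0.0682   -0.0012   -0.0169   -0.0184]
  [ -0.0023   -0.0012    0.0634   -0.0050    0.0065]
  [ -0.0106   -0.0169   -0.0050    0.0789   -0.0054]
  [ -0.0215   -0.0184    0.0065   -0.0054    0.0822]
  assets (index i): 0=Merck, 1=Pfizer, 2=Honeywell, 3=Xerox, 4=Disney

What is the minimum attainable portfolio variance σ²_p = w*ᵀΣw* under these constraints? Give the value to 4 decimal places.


0.0155

u=Σ⁻¹μ = [-0.5372  3.7636  1.7280  1.1993  1.4957]
v=Σ⁻¹𝟙 = [23.1806  15.5716  16.3772  21.6566  21.8418]
a=μᵀu=1.012360  b=𝟙ᵀu=7.649381  c=𝟙ᵀv=98.627794  D=ac−b²=41.333792
λ₁=(c·0.125−b)/D = (98.627794·0.125−7.649381)/41.333792 = 0.113203
λ₂=(a−b·0.125)/D = (1.012360−7.649381·0.125)/41.333792 = 0.001359
w* = 0.113203·u + 0.001359·v:
  w_0 = 0.113203·-0.5372 + 0.001359·23.1806 = -0.0293  (Merck)
  w_1 = 0.113203·3.7636 + 0.001359·15.5716 = 0.4472  (Pfizer)
  w_2 = 0.113203·1.7280 + 0.001359·16.3772 = 0.2179  (Honeywell)
  w_3 = 0.113203·1.1993 + 0.001359·21.6566 = 0.1652  (Xerox)
  w_4 = 0.113203·1.4957 + 0.001359·21.8418 = 0.1990  (Disney)
Σw_i=1.0000  μᵀw=0.1250
σ²=wᵀΣw=λ₁·μ_p+λ₂ = 0.113203·0.125 + 0.001359 = 0.015510 ≈ 0.0155


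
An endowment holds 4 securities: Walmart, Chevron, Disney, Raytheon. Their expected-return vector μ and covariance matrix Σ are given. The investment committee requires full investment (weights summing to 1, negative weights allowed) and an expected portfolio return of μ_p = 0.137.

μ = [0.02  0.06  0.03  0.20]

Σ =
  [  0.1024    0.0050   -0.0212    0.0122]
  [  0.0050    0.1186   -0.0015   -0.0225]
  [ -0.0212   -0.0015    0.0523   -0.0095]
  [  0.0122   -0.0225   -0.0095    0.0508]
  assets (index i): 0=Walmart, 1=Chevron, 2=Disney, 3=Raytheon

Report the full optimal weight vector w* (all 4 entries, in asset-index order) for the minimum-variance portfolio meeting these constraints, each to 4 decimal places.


0.0031  0.1872  0.2131  0.5966

g=Σ⁻¹μ = [-0.1608  1.4587  1.4387  4.8907]
h=Σ⁻¹𝟙 = [11.8100  13.6993  29.4641  28.4264]
a=μᵀg=1.105615  b=𝟙ᵀg=7.627366  c=𝟙ᵀh=83.399782  D=ac−b²=34.031380
λ₁=(c·0.137−b)/D = (83.399782·0.137−7.627366)/34.031380 = 0.111615
λ₂=(a−b·0.137)/D = (1.105615−7.627366·0.137)/34.031380 = 0.001783
w* = 0.111615·g + 0.001783·h:
  w_0 = 0.111615·-0.1608 + 0.001783·11.8100 = 0.0031  (Walmart)
  w_1 = 0.111615·1.4587 + 0.001783·13.6993 = 0.1872  (Chevron)
  w_2 = 0.111615·1.4387 + 0.001783·29.4641 = 0.2131  (Disney)
  w_3 = 0.111615·4.8907 + 0.001783·28.4264 = 0.5966  (Raytheon)
Σw_i=1.0000  μᵀw=0.1370
σ²=wᵀΣw=λ₁·μ_p+λ₂ = 0.111615·0.137 + 0.001783 = 0.017074 ≈ 0.0171


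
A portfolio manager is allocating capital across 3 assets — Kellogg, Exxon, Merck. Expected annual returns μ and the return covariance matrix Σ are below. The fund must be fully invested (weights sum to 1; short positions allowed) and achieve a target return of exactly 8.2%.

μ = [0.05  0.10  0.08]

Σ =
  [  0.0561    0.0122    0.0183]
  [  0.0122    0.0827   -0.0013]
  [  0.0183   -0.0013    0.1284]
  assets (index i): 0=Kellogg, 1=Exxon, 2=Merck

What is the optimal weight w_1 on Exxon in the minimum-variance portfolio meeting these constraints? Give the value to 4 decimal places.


g=Σ⁻¹μ = [0.4551  1.1510  0.5698]
h=Σ⁻¹𝟙 = [13.6758  10.1678  5.9420]
a=μᵀg=0.183443  b=𝟙ᵀg=2.175933  c=𝟙ᵀh=29.785643  D=ac−b²=0.729279
λ₁=(c·0.082−b)/D = (29.785643·0.082−2.175933)/0.729279 = 0.365415
λ₂=(a−b·0.082)/D = (0.183443−2.175933·0.082)/0.729279 = 0.006879
w* = 0.365415·g + 0.006879·h:
  w_0 = 0.365415·0.4551 + 0.006879·13.6758 = 0.2604  (Kellogg)
  w_1 = 0.365415·1.1510 + 0.006879·10.1678 = 0.4905  (Exxon)
  w_2 = 0.365415·0.5698 + 0.006879·5.9420 = 0.2491  (Merck)
Σw_i=1.0000  μᵀw=0.0820
σ²=wᵀΣw=λ₁·μ_p+λ₂ = 0.365415·0.082 + 0.006879 = 0.036843 ≈ 0.0368

0.4905


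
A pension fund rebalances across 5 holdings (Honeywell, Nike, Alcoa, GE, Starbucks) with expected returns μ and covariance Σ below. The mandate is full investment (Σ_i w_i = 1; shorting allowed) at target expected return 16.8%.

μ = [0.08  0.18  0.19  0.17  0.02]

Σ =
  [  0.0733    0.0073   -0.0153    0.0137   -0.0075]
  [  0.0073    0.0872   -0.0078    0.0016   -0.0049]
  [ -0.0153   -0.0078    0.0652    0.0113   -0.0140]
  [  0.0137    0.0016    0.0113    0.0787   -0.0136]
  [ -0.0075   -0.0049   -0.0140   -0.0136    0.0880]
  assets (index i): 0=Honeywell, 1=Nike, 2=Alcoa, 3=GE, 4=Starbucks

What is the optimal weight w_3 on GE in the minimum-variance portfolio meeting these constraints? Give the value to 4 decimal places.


0.1925

u=Σ⁻¹μ = [1.4347  2.3028  3.5282  1.5787  1.2831]
v=Σ⁻¹𝟙 = [17.4110  12.9842  23.3876  9.2897  18.7269]
a=μᵀu=1.493677  b=𝟙ᵀu=10.127463  c=𝟙ᵀv=81.799434  D=ac−b²=19.616427
λ₁=(c·0.168−b)/D = (81.799434·0.168−10.127463)/19.616427 = 0.184276
λ₂=(a−b·0.168)/D = (1.493677−10.127463·0.168)/19.616427 = -0.010590
w* = 0.184276·u + -0.010590·v:
  w_0 = 0.184276·1.4347 + -0.010590·17.4110 = 0.0800  (Honeywell)
  w_1 = 0.184276·2.3028 + -0.010590·12.9842 = 0.2869  (Nike)
  w_2 = 0.184276·3.5282 + -0.010590·23.3876 = 0.4025  (Alcoa)
  w_3 = 0.184276·1.5787 + -0.010590·9.2897 = 0.1925  (GE)
  w_4 = 0.184276·1.2831 + -0.010590·18.7269 = 0.0381  (Starbucks)
Σw_i=1.0000  μᵀw=0.1680
σ²=wᵀΣw=λ₁·μ_p+λ₂ = 0.184276·0.168 + -0.010590 = 0.020368 ≈ 0.0204


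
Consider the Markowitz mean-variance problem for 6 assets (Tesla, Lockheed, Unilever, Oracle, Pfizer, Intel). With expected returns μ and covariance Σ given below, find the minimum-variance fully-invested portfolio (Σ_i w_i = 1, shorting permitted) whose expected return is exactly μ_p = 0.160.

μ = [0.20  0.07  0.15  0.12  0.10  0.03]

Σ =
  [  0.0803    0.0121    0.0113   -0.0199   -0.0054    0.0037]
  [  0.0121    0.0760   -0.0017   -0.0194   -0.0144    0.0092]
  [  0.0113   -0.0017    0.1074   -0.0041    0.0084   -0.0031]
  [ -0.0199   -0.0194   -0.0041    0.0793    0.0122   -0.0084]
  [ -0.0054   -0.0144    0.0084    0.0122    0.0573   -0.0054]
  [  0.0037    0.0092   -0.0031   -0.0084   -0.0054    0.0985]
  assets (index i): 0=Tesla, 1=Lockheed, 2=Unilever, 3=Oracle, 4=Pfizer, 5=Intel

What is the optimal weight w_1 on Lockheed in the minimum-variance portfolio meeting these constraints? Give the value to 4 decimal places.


p=Σ⁻¹μ = [2.8191  1.3861  1.0898  2.3929  1.7279  0.4023]
q=Σ⁻¹𝟙 = [14.1760  18.3067  7.6556  19.2381  19.1922  10.8436]
a=μᵀp=1.296326  b=𝟙ᵀp=9.818114  c=𝟙ᵀq=89.412237  D=ac−b²=19.512062
λ₁=(c·0.160−b)/D = (89.412237·0.160−9.818114)/19.512062 = 0.230004
λ₂=(a−b·0.160)/D = (1.296326−9.818114·0.160)/19.512062 = -0.014072
w* = 0.230004·p + -0.014072·q:
  w_0 = 0.230004·2.8191 + -0.014072·14.1760 = 0.4489  (Tesla)
  w_1 = 0.230004·1.3861 + -0.014072·18.3067 = 0.0612  (Lockheed)
  w_2 = 0.230004·1.0898 + -0.014072·7.6556 = 0.1429  (Unilever)
  w_3 = 0.230004·2.3929 + -0.014072·19.2381 = 0.2797  (Oracle)
  w_4 = 0.230004·1.7279 + -0.014072·19.1922 = 0.1273  (Pfizer)
  w_5 = 0.230004·0.4023 + -0.014072·10.8436 = -0.0601  (Intel)
Σw_i=1.0000  μᵀw=0.1600
σ²=wᵀΣw=λ₁·μ_p+λ₂ = 0.230004·0.160 + -0.014072 = 0.022729 ≈ 0.0227

0.0612


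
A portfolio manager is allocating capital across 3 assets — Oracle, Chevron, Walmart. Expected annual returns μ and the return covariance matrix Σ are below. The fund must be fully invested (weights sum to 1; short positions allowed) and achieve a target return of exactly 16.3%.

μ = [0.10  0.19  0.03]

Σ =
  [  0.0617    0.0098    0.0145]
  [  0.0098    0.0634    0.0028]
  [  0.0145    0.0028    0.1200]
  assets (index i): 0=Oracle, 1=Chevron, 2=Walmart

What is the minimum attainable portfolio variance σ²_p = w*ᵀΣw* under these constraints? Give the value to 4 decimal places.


0.0407

p=Σ⁻¹μ = [1.1633  2.8151  0.0437]
q=Σ⁻¹𝟙 = [12.5270  13.5493  6.5035]
a=μᵀp=0.652513  b=𝟙ᵀp=4.022172  c=𝟙ᵀq=32.579805  D=ac−b²=5.080889
λ₁=(c·0.163−b)/D = (32.579805·0.163−4.022172)/5.080889 = 0.253565
λ₂=(a−b·0.163)/D = (0.652513−4.022172·0.163)/5.080889 = -0.000610
w* = 0.253565·p + -0.000610·q:
  w_0 = 0.253565·1.1633 + -0.000610·12.5270 = 0.2873  (Oracle)
  w_1 = 0.253565·2.8151 + -0.000610·13.5493 = 0.7055  (Chevron)
  w_2 = 0.253565·0.0437 + -0.000610·6.5035 = 0.0071  (Walmart)
Σw_i=1.0000  μᵀw=0.1630
σ²=wᵀΣw=λ₁·μ_p+λ₂ = 0.253565·0.163 + -0.000610 = 0.040721 ≈ 0.0407


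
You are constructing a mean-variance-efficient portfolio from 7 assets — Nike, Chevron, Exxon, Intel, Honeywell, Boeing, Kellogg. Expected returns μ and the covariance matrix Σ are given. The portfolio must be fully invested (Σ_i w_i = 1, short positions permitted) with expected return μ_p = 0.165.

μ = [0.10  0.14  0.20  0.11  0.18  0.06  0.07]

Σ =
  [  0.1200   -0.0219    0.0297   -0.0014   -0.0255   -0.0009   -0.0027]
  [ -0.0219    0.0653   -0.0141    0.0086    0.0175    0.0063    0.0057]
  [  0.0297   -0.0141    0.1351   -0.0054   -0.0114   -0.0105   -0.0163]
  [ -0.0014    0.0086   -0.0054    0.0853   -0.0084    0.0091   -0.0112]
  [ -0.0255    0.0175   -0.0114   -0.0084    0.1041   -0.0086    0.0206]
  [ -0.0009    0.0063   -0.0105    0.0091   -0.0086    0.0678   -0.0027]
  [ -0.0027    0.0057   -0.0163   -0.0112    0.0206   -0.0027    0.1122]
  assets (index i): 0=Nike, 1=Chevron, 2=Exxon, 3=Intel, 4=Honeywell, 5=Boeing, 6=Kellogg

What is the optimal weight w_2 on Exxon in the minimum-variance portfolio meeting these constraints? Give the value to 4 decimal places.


u=Σ⁻¹μ = [1.2190  2.0812  1.8070  1.3724  1.9538  1.0757  0.6142]
v=Σ⁻¹𝟙 = [11.3370  14.3863  10.1766  11.8217  11.4471  15.3779  9.3815]
a=μᵀu=1.384862  b=𝟙ᵀu=10.123332  c=𝟙ᵀv=83.927980  D=ac−b²=13.746785
λ₁=(c·0.165−b)/D = (83.927980·0.165−10.123332)/13.746785 = 0.270957
λ₂=(a−b·0.165)/D = (1.384862−10.123332·0.165)/13.746785 = -0.020768
w* = 0.270957·u + -0.020768·v:
  w_0 = 0.270957·1.2190 + -0.020768·11.3370 = 0.0949  (Nike)
  w_1 = 0.270957·2.0812 + -0.020768·14.3863 = 0.2651  (Chevron)
  w_2 = 0.270957·1.8070 + -0.020768·10.1766 = 0.2783  (Exxon)
  w_3 = 0.270957·1.3724 + -0.020768·11.8217 = 0.1264  (Intel)
  w_4 = 0.270957·1.9538 + -0.020768·11.4471 = 0.2917  (Honeywell)
  w_5 = 0.270957·1.0757 + -0.020768·15.3779 = -0.0279  (Boeing)
  w_6 = 0.270957·0.6142 + -0.020768·9.3815 = -0.0284  (Kellogg)
Σw_i=1.0000  μᵀw=0.1650
σ²=wᵀΣw=λ₁·μ_p+λ₂ = 0.270957·0.165 + -0.020768 = 0.023940 ≈ 0.0239

0.2783


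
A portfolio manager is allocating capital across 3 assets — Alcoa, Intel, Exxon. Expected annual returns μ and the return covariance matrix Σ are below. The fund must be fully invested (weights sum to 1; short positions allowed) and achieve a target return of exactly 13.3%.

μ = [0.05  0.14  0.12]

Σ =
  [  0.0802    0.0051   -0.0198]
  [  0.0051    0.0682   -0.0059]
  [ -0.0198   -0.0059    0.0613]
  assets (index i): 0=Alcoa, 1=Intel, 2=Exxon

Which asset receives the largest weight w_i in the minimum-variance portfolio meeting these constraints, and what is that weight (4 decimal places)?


Intel (0.5610)

u=Σ⁻¹μ = [1.1079  2.1885  2.5261]
v=Σ⁻¹𝟙 = [17.2595  15.3938  23.3697]
a=μᵀu=0.664911  b=𝟙ᵀu=5.822469  c=𝟙ᵀv=56.022980  D=ac−b²=3.349160
λ₁=(c·0.133−b)/D = (56.022980·0.133−5.822469)/3.349160 = 0.486267
λ₂=(a−b·0.133)/D = (0.664911−5.822469·0.133)/3.349160 = -0.032688
w* = 0.486267·u + -0.032688·v:
  w_0 = 0.486267·1.1079 + -0.032688·17.2595 = -0.0254  (Alcoa)
  w_1 = 0.486267·2.1885 + -0.032688·15.3938 = 0.5610  (Intel)
  w_2 = 0.486267·2.5261 + -0.032688·23.3697 = 0.4644  (Exxon)
Σw_i=1.0000  μᵀw=0.1330
σ²=wᵀΣw=λ₁·μ_p+λ₂ = 0.486267·0.133 + -0.032688 = 0.031986 ≈ 0.0320


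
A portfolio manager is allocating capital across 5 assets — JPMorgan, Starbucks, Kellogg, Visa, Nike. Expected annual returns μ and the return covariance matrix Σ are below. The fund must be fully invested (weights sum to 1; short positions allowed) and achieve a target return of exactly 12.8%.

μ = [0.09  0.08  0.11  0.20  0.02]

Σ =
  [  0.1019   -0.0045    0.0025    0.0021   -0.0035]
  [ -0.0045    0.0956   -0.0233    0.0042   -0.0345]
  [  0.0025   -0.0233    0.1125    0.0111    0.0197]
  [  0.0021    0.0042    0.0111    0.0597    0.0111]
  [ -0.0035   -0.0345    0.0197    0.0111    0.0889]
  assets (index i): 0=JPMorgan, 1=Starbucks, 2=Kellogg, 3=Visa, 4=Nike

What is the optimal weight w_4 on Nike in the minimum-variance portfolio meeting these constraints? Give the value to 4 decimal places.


0.0950

u=Σ⁻¹μ = [0.8439  0.9694  0.8447  3.0836  0.0622]
v=Σ⁻¹𝟙 = [10.7183  18.2002  8.6615  10.6024  15.4905]
a=μᵀu=0.864375  b=𝟙ᵀu=5.803721  c=𝟙ᵀv=63.672881  D=ac−b²=21.354064
λ₁=(c·0.128−b)/D = (63.672881·0.128−5.803721)/21.354064 = 0.109881
λ₂=(a−b·0.128)/D = (0.864375−5.803721·0.128)/21.354064 = 0.005690
w* = 0.109881·u + 0.005690·v:
  w_0 = 0.109881·0.8439 + 0.005690·10.7183 = 0.1537  (JPMorgan)
  w_1 = 0.109881·0.9694 + 0.005690·18.2002 = 0.2101  (Starbucks)
  w_2 = 0.109881·0.8447 + 0.005690·8.6615 = 0.1421  (Kellogg)
  w_3 = 0.109881·3.0836 + 0.005690·10.6024 = 0.3992  (Visa)
  w_4 = 0.109881·0.0622 + 0.005690·15.4905 = 0.0950  (Nike)
Σw_i=1.0000  μᵀw=0.1280
σ²=wᵀΣw=λ₁·μ_p+λ₂ = 0.109881·0.128 + 0.005690 = 0.019754 ≈ 0.0198


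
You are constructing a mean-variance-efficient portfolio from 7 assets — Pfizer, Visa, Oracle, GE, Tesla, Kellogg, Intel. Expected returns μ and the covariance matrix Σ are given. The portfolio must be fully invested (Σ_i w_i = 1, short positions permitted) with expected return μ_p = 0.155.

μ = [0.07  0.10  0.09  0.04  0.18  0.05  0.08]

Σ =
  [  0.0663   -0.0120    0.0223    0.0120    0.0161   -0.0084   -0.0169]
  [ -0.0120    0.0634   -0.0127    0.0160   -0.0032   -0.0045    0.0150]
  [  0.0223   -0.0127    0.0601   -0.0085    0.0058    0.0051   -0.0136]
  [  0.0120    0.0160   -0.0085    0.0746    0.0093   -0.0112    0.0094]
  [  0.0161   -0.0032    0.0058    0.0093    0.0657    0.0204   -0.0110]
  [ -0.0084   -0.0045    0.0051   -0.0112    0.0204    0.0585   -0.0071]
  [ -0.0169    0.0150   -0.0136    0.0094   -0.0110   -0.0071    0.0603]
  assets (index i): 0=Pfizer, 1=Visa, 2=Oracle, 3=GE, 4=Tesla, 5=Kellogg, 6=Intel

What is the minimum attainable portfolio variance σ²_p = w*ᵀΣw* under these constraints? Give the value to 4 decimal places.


p=Σ⁻¹μ = [0.7122  1.8200  1.7457  -0.3663  2.8567  0.1286  2.0607]
q=Σ⁻¹𝟙 = [18.0184  16.8166  17.6450  8.4290  6.0831  21.8169  23.7946]
a=μᵀp=1.059800  b=𝟙ᵀp=8.957538  c=𝟙ᵀq=112.603696  D=ac−b²=39.099901
λ₁=(c·0.155−b)/D = (112.603696·0.155−8.957538)/39.099901 = 0.217290
λ₂=(a−b·0.155)/D = (1.059800−8.957538·0.155)/39.099901 = -0.008405
w* = 0.217290·p + -0.008405·q:
  w_0 = 0.217290·0.7122 + -0.008405·18.0184 = 0.0033  (Pfizer)
  w_1 = 0.217290·1.8200 + -0.008405·16.8166 = 0.2541  (Visa)
  w_2 = 0.217290·1.7457 + -0.008405·17.6450 = 0.2310  (Oracle)
  w_3 = 0.217290·-0.3663 + -0.008405·8.4290 = -0.1504  (GE)
  w_4 = 0.217290·2.8567 + -0.008405·6.0831 = 0.5696  (Tesla)
  w_5 = 0.217290·0.1286 + -0.008405·21.8169 = -0.1554  (Kellogg)
  w_6 = 0.217290·2.0607 + -0.008405·23.7946 = 0.2478  (Intel)
Σw_i=1.0000  μᵀw=0.1550
σ²=wᵀΣw=λ₁·μ_p+λ₂ = 0.217290·0.155 + -0.008405 = 0.025275 ≈ 0.0253

0.0253


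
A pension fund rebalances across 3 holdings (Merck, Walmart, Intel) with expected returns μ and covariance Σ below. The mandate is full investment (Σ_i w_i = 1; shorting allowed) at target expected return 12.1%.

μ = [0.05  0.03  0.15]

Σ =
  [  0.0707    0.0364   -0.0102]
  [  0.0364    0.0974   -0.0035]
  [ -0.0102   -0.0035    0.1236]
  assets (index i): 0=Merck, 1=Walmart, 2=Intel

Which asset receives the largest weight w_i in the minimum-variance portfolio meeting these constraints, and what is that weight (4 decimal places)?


g=Σ⁻¹μ = [0.8798  0.0255  1.2869]
h=Σ⁻¹𝟙 = [12.4147  5.9610  9.2839]
a=μᵀg=0.237790  b=𝟙ᵀg=2.192151  c=𝟙ᵀh=27.659566  D=ac−b²=1.771635
λ₁=(c·0.121−b)/D = (27.659566·0.121−2.192151)/1.771635 = 0.651746
λ₂=(a−b·0.121)/D = (0.237790−2.192151·0.121)/1.771635 = -0.015500
w* = 0.651746·g + -0.015500·h:
  w_0 = 0.651746·0.8798 + -0.015500·12.4147 = 0.3810  (Merck)
  w_1 = 0.651746·0.0255 + -0.015500·5.9610 = -0.0758  (Walmart)
  w_2 = 0.651746·1.2869 + -0.015500·9.2839 = 0.6948  (Intel)
Σw_i=1.0000  μᵀw=0.1210
σ²=wᵀΣw=λ₁·μ_p+λ₂ = 0.651746·0.121 + -0.015500 = 0.063361 ≈ 0.0634

Intel (0.6948)


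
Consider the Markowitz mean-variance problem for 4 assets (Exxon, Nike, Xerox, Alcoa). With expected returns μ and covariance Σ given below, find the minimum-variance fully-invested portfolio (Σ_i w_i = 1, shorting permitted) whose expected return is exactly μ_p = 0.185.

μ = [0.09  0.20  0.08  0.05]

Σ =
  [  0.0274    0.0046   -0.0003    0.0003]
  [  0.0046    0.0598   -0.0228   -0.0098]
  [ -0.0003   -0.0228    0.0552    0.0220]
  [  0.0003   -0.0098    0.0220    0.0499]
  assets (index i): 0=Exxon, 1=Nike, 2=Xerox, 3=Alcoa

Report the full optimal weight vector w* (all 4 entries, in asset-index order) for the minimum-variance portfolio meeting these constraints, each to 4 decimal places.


-0.0074  0.8159  0.4303  -0.2388

p=Σ⁻¹μ = [2.5738  4.4038  3.0867  0.4905]
q=Σ⁻¹𝟙 = [32.3244  25.3830  22.9041  14.7328]
a=μᵀp=1.383854  b=𝟙ᵀp=10.554769  c=𝟙ᵀq=95.344344  D=ac−b²=20.539555
λ₁=(c·0.185−b)/D = (95.344344·0.185−10.554769)/20.539555 = 0.344892
λ₂=(a−b·0.185)/D = (1.383854−10.554769·0.185)/20.539555 = -0.027692
w* = 0.344892·p + -0.027692·q:
  w_0 = 0.344892·2.5738 + -0.027692·32.3244 = -0.0074  (Exxon)
  w_1 = 0.344892·4.4038 + -0.027692·25.3830 = 0.8159  (Nike)
  w_2 = 0.344892·3.0867 + -0.027692·22.9041 = 0.4303  (Xerox)
  w_3 = 0.344892·0.4905 + -0.027692·14.7328 = -0.2388  (Alcoa)
Σw_i=1.0000  μᵀw=0.1850
σ²=wᵀΣw=λ₁·μ_p+λ₂ = 0.344892·0.185 + -0.027692 = 0.036113 ≈ 0.0361


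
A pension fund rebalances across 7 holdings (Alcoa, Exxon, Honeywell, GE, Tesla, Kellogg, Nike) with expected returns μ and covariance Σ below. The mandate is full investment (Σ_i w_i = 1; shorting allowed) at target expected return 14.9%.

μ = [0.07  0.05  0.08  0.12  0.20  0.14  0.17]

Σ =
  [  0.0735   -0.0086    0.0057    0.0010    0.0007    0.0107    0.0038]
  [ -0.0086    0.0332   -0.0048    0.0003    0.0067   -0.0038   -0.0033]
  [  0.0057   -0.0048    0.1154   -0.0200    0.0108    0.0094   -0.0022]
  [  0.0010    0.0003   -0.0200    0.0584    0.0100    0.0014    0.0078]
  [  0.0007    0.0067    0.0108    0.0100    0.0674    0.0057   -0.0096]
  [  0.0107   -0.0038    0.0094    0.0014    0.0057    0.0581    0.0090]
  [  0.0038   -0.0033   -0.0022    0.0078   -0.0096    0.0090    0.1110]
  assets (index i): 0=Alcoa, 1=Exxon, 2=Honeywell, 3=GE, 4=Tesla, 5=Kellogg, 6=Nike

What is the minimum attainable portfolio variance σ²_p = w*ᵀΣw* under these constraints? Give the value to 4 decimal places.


p=Σ⁻¹μ = [0.7103  1.6118  0.6475  1.5755  2.5323  1.7555  1.5339]
q=Σ⁻¹𝟙 = [14.3945  36.1960  11.0510  17.9353  6.7285  12.7939  8.0956]
a=μᵀp=1.384164  b=𝟙ᵀp=10.366820  c=𝟙ᵀq=107.194707  D=ac−b²=40.904071
λ₁=(c·0.149−b)/D = (107.194707·0.149−10.366820)/40.904071 = 0.137033
λ₂=(a−b·0.149)/D = (1.384164−10.366820·0.149)/40.904071 = -0.003924
w* = 0.137033·p + -0.003924·q:
  w_0 = 0.137033·0.7103 + -0.003924·14.3945 = 0.0409  (Alcoa)
  w_1 = 0.137033·1.6118 + -0.003924·36.1960 = 0.0788  (Exxon)
  w_2 = 0.137033·0.6475 + -0.003924·11.0510 = 0.0454  (Honeywell)
  w_3 = 0.137033·1.5755 + -0.003924·17.9353 = 0.1455  (GE)
  w_4 = 0.137033·2.5323 + -0.003924·6.7285 = 0.3206  (Tesla)
  w_5 = 0.137033·1.7555 + -0.003924·12.7939 = 0.1904  (Kellogg)
  w_6 = 0.137033·1.5339 + -0.003924·8.0956 = 0.1784  (Nike)
Σw_i=1.0000  μᵀw=0.1490
σ²=wᵀΣw=λ₁·μ_p+λ₂ = 0.137033·0.149 + -0.003924 = 0.016494 ≈ 0.0165

0.0165


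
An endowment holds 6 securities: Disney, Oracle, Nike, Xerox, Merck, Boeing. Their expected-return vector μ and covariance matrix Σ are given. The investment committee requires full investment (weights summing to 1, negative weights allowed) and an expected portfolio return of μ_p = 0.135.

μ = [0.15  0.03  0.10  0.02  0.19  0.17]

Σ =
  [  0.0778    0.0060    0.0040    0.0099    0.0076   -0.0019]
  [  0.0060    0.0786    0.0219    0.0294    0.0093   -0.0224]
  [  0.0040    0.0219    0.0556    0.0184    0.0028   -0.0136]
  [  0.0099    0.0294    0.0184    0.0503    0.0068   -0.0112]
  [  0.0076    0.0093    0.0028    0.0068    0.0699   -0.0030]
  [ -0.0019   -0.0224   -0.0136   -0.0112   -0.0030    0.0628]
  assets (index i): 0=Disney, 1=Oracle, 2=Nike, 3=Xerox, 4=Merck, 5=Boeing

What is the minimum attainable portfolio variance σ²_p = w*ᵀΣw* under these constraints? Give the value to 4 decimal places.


p=Σ⁻¹μ = [1.6847  0.5236  2.4218  -0.7034  2.5856  3.4673]
q=Σ⁻¹𝟙 = [9.4388  9.4798  15.6204  10.8928  11.4260  25.4617]
a=μᵀp=1.577224  b=𝟙ᵀp=9.979557  c=𝟙ᵀq=82.319616  D=ac−b²=30.244888
λ₁=(c·0.135−b)/D = (82.319616·0.135−9.979557)/30.244888 = 0.037480
λ₂=(a−b·0.135)/D = (1.577224−9.979557·0.135)/30.244888 = 0.007604
w* = 0.037480·p + 0.007604·q:
  w_0 = 0.037480·1.6847 + 0.007604·9.4388 = 0.1349  (Disney)
  w_1 = 0.037480·0.5236 + 0.007604·9.4798 = 0.0917  (Oracle)
  w_2 = 0.037480·2.4218 + 0.007604·15.6204 = 0.2095  (Nike)
  w_3 = 0.037480·-0.7034 + 0.007604·10.8928 = 0.0565  (Xerox)
  w_4 = 0.037480·2.5856 + 0.007604·11.4260 = 0.1838  (Merck)
  w_5 = 0.037480·3.4673 + 0.007604·25.4617 = 0.3236  (Boeing)
Σw_i=1.0000  μᵀw=0.1350
σ²=wᵀΣw=λ₁·μ_p+λ₂ = 0.037480·0.135 + 0.007604 = 0.012664 ≈ 0.0127

0.0127


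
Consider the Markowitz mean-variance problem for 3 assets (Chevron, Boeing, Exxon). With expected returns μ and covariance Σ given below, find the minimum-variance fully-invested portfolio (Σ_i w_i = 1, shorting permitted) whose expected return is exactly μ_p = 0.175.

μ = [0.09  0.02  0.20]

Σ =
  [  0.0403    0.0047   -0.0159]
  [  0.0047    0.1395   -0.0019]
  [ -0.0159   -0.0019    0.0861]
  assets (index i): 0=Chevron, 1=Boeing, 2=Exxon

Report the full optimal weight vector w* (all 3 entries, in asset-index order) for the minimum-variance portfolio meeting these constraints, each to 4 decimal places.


g=Σ⁻¹μ = [3.3892  0.0694  2.9503]
h=Σ⁻¹𝟙 = [30.9657  6.3632  17.4732]
a=μᵀg=0.896470  b=𝟙ᵀg=6.408820  c=𝟙ᵀh=54.802072  D=ac−b²=8.055420
λ₁=(c·0.175−b)/D = (54.802072·0.175−6.408820)/8.055420 = 0.394957
λ₂=(a−b·0.175)/D = (0.896470−6.408820·0.175)/8.055420 = -0.027941
w* = 0.394957·g + -0.027941·h:
  w_0 = 0.394957·3.3892 + -0.027941·30.9657 = 0.4734  (Chevron)
  w_1 = 0.394957·0.0694 + -0.027941·6.3632 = -0.1504  (Boeing)
  w_2 = 0.394957·2.9503 + -0.027941·17.4732 = 0.6770  (Exxon)
Σw_i=1.0000  μᵀw=0.1750
σ²=wᵀΣw=λ₁·μ_p+λ₂ = 0.394957·0.175 + -0.027941 = 0.041177 ≈ 0.0412

0.4734  -0.1504  0.6770


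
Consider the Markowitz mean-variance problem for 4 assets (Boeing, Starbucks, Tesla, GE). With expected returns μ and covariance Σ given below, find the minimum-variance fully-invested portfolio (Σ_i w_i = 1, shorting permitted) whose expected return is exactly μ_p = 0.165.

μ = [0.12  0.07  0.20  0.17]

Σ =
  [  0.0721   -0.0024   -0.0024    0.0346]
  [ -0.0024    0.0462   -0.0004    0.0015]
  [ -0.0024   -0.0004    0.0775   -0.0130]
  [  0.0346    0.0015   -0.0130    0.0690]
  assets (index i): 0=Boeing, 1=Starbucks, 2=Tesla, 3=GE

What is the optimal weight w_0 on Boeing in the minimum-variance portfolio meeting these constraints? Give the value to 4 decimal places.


0.0443

x=Σ⁻¹μ = [0.4891  1.4774  3.0671  2.7643]
y=Σ⁻¹𝟙 = [9.2086  21.8572  15.3635  12.2945]
a=μᵀx=1.245450  b=𝟙ᵀx=7.797810  c=𝟙ᵀy=58.723867  D=ac−b²=12.331774
λ₁=(c·0.165−b)/D = (58.723867·0.165−7.797810)/12.331774 = 0.153395
λ₂=(a−b·0.165)/D = (1.245450−7.797810·0.165)/12.331774 = -0.003340
w* = 0.153395·x + -0.003340·y:
  w_0 = 0.153395·0.4891 + -0.003340·9.2086 = 0.0443  (Boeing)
  w_1 = 0.153395·1.4774 + -0.003340·21.8572 = 0.1536  (Starbucks)
  w_2 = 0.153395·3.0671 + -0.003340·15.3635 = 0.4192  (Tesla)
  w_3 = 0.153395·2.7643 + -0.003340·12.2945 = 0.3830  (GE)
Σw_i=1.0000  μᵀw=0.1650
σ²=wᵀΣw=λ₁·μ_p+λ₂ = 0.153395·0.165 + -0.003340 = 0.021970 ≈ 0.0220
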